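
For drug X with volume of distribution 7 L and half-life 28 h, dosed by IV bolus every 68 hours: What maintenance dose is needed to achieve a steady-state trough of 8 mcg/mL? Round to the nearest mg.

245 mg

τ/t½ = 68/28 ≈ 2.4286, so f = (1/2)^(68/28) ≈ 0.185749.
Cmin,ss = (D/Vd)·f/(1−f), so D = Cmin,ss·Vd·(1−f)/f.
D = 8 × 7 × (1−f)/f ≈ 8 × 7 × 4.38361 ≈ 245.48 mg.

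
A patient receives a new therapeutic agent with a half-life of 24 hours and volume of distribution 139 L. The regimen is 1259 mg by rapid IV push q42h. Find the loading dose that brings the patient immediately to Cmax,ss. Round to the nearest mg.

1792 mg

f = (1/2)^(42/24) ≈ 0.297302; accumulation ratio R = 1/(1−f) ≈ 1.42309.
Loading dose to hit Cmax,ss on first dose: D_load = D_maint·R ≈ 1259 × 1.42309 ≈ 1791.67 mg.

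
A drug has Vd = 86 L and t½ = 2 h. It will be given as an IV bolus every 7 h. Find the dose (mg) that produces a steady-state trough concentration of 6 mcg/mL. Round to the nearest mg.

τ/t½ = 7/2 ≈ 3.5, so f = (1/2)^(7/2) ≈ 0.088388.
Cmin,ss = (D/Vd)·f/(1−f), so D = Cmin,ss·Vd·(1−f)/f.
D = 6 × 86 × (1−f)/f ≈ 6 × 86 × 10.31375 ≈ 5321.90 mg.

5322 mg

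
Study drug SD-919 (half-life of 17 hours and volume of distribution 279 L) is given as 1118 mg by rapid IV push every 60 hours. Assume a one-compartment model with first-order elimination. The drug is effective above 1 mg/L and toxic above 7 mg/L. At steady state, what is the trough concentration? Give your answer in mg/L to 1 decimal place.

0.4 mg/L

Over one 60-h interval, 60/17 ≈ 3.5294 half-lives elapse, leaving f ≈ 0.0866 of each dose.
Single-dose peak C₀ = D/Vd = 1118/279 ≈ 4.007 mg/L.
Steady-state trough Cmin,ss = C₀·f/(1−f) ≈ 4.007 × 0.0866/0.9134 ≈ 0.380 mg/L.
Trough 0.4 mg/L vs MEC 1 mg/L: subtherapeutic.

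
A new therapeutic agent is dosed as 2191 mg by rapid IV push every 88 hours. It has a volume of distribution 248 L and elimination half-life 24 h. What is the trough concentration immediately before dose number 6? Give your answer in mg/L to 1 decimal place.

0.8 mg/L

f = (1/2)^(τ/t½) = (1/2)^(88/24) ≈ 0.0787.
C₀ = D/Vd = 2191/248 ≈ 8.835 mg/L.
Before the 6th dose, 5 doses have been given. Superposition: Cmin = C₀·(f + f² + … + f^5).
≈ 8.835 × (0.0787 + 0.0062 + 0.0005 + 0.0000 + 0.0000) ≈ 8.835 × 0.0854 ≈ 0.755 mg/L.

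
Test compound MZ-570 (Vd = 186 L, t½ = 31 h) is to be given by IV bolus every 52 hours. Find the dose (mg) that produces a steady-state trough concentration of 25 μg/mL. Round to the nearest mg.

10223 mg

τ/t½ = 52/31 ≈ 1.6774, so f = (1/2)^(52/31) ≈ 0.312641.
Cmin,ss = (D/Vd)·f/(1−f), so D = Cmin,ss·Vd·(1−f)/f.
D = 25 × 186 × (1−f)/f ≈ 25 × 186 × 2.19856 ≈ 10223.30 mg.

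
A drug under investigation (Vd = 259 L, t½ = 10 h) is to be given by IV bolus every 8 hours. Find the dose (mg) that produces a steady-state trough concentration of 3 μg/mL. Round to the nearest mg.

τ/t½ = 8/10 ≈ 0.8, so f = (1/2)^(8/10) ≈ 0.574349.
Cmin,ss = (D/Vd)·f/(1−f), so D = Cmin,ss·Vd·(1−f)/f.
D = 3 × 259 × (1−f)/f ≈ 3 × 259 × 0.74110 ≈ 575.83 mg.

576 mg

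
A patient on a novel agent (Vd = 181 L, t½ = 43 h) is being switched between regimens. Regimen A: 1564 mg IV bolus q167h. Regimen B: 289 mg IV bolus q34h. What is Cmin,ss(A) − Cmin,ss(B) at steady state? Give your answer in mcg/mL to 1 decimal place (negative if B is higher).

-1.6 mcg/mL

Regimen A: f = (1/2)^(167/43) ≈ 0.0677; Cmin,ss = (1564/181)·f/(1−f) ≈ 0.627 mcg/mL.
Regimen B: f = (1/2)^(34/43) ≈ 0.5781; Cmin,ss = (289/181)·f/(1−f) ≈ 2.188 mcg/mL.
Difference ≈ 0.627 − 2.188 ≈ -1.561 mcg/mL.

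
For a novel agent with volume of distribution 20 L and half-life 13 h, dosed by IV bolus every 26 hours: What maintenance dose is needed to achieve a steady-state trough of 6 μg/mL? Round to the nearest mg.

360 mg

τ/t½ = 26/13 ≈ 2, so f = (1/2)^(26/13) ≈ 0.250000.
Cmin,ss = (D/Vd)·f/(1−f), so D = Cmin,ss·Vd·(1−f)/f.
D = 6 × 20 × (1−f)/f ≈ 6 × 20 × 3.00000 ≈ 360.00 mg.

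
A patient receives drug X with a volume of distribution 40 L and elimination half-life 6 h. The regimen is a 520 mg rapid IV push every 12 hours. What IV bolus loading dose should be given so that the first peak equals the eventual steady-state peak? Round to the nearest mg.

f = (1/2)^(12/6) ≈ 0.250000; accumulation ratio R = 1/(1−f) ≈ 1.33333.
Loading dose to hit Cmax,ss on first dose: D_load = D_maint·R ≈ 520 × 1.33333 ≈ 693.33 mg.

693 mg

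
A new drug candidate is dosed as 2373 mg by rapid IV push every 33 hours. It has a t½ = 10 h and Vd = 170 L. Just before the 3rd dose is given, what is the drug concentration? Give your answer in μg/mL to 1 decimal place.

f = (1/2)^(τ/t½) = (1/2)^(33/10) ≈ 0.1015.
C₀ = D/Vd = 2373/170 ≈ 13.959 μg/mL.
Before the 3rd dose, 2 doses have been given. Superposition: Cmin = C₀·(f + f²).
≈ 13.959 × (0.1015 + 0.0103) ≈ 13.959 × 0.1118 ≈ 1.561 μg/mL.

1.6 μg/mL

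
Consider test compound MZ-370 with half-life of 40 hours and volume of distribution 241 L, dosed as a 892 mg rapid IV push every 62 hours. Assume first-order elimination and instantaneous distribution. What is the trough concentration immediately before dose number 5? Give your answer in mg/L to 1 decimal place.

f = (1/2)^(τ/t½) = (1/2)^(62/40) ≈ 0.3415.
C₀ = D/Vd = 892/241 ≈ 3.701 mg/L.
Before the 5th dose, 4 doses have been given. Superposition: Cmin = C₀·(f + f² + … + f^4).
≈ 3.701 × (0.3415 + 0.1166 + 0.0398 + 0.0136) ≈ 3.701 × 0.5115 ≈ 1.893 mg/L.

1.9 mg/L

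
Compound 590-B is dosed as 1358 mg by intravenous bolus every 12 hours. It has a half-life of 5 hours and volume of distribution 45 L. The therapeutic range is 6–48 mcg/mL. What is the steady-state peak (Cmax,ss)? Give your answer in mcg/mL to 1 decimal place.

τ/t½ = 12/5 ≈ 2.4, so fraction remaining f = (1/2)^(12/5) ≈ 0.1895.
At steady state, accumulation factor R = 1/(1 − e^(−kτ)) ≈ 1.2338.
Each bolus raises the concentration by D/Vd = 1358/45 ≈ 30.178 mcg/mL.
Cmax,ss = C₀/(1 − f) ≈ 30.178/0.8105 ≈ 37.234 mcg/mL.
Peak 37.2 mcg/mL vs MTC 48 mcg/mL: below toxic threshold.

37.2 mcg/mL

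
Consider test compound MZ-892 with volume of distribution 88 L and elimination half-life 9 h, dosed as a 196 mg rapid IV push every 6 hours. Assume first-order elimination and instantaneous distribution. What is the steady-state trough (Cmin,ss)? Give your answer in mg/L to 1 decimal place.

3.8 mg/L

τ/t½ = 6/9 ≈ 0.66667, so fraction remaining f = (1/2)^(6/9) ≈ 0.6300.
Each bolus raises the concentration by D/Vd = 196/88 ≈ 2.227 mg/L.
Steady-state trough Cmin,ss = C₀·f/(1−f) ≈ 2.227 × 0.6300/0.3700 ≈ 3.792 mg/L.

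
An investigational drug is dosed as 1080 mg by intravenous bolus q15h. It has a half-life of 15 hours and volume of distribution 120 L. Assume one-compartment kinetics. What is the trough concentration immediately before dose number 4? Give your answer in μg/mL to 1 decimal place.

f = (1/2)^(τ/t½) = (1/2)^(15/15) ≈ 0.5000.
C₀ = D/Vd = 1080/120 ≈ 9.000 μg/mL.
Before the 4th dose, 3 doses have been given. Superposition: Cmin = C₀·(f + f² + … + f^3).
≈ 9.000 × (0.5000 + 0.2500 + 0.1250) ≈ 9.000 × 0.8750 ≈ 7.875 μg/mL.

7.9 μg/mL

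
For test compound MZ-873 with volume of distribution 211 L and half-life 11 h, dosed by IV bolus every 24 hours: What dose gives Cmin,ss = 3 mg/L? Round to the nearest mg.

2239 mg

τ/t½ = 24/11 ≈ 2.1818, so f = (1/2)^(24/11) ≈ 0.220398.
Cmin,ss = (D/Vd)·f/(1−f), so D = Cmin,ss·Vd·(1−f)/f.
D = 3 × 211 × (1−f)/f ≈ 3 × 211 × 3.53725 ≈ 2239.08 mg.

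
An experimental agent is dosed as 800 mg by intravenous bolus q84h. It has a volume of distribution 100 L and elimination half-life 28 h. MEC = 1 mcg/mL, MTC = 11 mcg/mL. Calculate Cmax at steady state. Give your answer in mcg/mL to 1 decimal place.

9.1 mcg/mL

The dosing interval is 3 half-lives, so f = 2^(−3) = 0.125.
At steady state, R = 1/(1 − 0.125) = 8/7.
Single-dose peak C₀ = D/Vd = 800/100 = 8 mcg/mL.
Steady-state peak Cmax,ss = C₀·R = 8 × 8/7 ≈ 9.143 mcg/mL.
Peak 9.1 mcg/mL vs MTC 11 mcg/mL: below toxic threshold.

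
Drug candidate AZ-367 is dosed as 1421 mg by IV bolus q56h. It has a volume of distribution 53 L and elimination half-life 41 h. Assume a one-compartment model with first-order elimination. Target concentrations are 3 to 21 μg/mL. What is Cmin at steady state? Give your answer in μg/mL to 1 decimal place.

k = ln2/t½ = ln2/41 ≈ 0.016906 h⁻¹; fraction remaining f = e^(−kτ) = e^(−0.016906×56) ≈ 0.3880.
At steady state, accumulation factor R = 1/(1 − e^(−kτ)) ≈ 1.6340.
Each bolus raises the concentration by D/Vd = 1421/53 ≈ 26.811 μg/mL.
Cmax,ss = C₀/(1 − f) ≈ 26.811/0.6120 ≈ 43.809 μg/mL.
Steady-state trough Cmin,ss = Cmax,ss·f ≈ 43.809 × 0.3880 ≈ 16.998 μg/mL.
Trough 17.0 μg/mL vs MEC 3 μg/mL: adequate.

17.0 μg/mL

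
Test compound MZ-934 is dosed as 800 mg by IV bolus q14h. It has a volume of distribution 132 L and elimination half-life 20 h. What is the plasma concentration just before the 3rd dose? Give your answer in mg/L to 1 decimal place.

f = (1/2)^(τ/t½) = (1/2)^(14/20) ≈ 0.6156.
C₀ = D/Vd = 800/132 ≈ 6.061 mg/L.
Before the 3rd dose, 2 doses have been given. Superposition: Cmin = C₀·(f + f²).
≈ 6.061 × (0.6156 + 0.3790) ≈ 6.061 × 0.9946 ≈ 6.028 mg/L.

6.0 mg/L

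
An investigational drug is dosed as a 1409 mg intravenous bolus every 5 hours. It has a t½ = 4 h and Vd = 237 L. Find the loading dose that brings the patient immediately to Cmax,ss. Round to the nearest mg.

2431 mg

f = (1/2)^(5/4) ≈ 0.420448; accumulation ratio R = 1/(1−f) ≈ 1.72547.
Loading dose to hit Cmax,ss on first dose: D_load = D_maint·R ≈ 1409 × 1.72547 ≈ 2431.19 mg.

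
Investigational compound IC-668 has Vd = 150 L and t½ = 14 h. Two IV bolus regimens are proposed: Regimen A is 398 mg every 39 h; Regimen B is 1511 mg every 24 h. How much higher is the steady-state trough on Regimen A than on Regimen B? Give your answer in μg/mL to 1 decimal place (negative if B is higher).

Regimen A: f = (1/2)^(39/14) ≈ 0.1450; Cmin,ss = (398/150)·f/(1−f) ≈ 0.450 μg/mL.
Regimen B: f = (1/2)^(24/14) ≈ 0.3048; Cmin,ss = (1511/150)·f/(1−f) ≈ 4.417 μg/mL.
Difference ≈ 0.450 − 4.417 ≈ -3.967 μg/mL.

-4.0 μg/mL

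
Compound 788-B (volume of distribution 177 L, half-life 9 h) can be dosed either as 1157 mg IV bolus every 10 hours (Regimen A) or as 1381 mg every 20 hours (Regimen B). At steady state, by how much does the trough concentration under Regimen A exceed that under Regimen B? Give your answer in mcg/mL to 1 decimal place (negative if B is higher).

3.5 mcg/mL

Regimen A: f = (1/2)^(10/9) ≈ 0.4629; Cmin,ss = (1157/177)·f/(1−f) ≈ 5.634 mcg/mL.
Regimen B: f = (1/2)^(20/9) ≈ 0.2143; Cmin,ss = (1381/177)·f/(1−f) ≈ 2.128 mcg/mL.
Difference ≈ 5.634 − 2.128 ≈ 3.506 mcg/mL.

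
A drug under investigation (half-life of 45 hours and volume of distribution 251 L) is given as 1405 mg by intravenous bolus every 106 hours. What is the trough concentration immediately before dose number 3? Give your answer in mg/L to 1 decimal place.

1.3 mg/L

f = (1/2)^(τ/t½) = (1/2)^(106/45) ≈ 0.1954.
C₀ = D/Vd = 1405/251 ≈ 5.598 mg/L.
Before the 3rd dose, 2 doses have been given. Superposition: Cmin = C₀·(f + f²).
≈ 5.598 × (0.1954 + 0.0382) ≈ 5.598 × 0.2336 ≈ 1.308 mg/L.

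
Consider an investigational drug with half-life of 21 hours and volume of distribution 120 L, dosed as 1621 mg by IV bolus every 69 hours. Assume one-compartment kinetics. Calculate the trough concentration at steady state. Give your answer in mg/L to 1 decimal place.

τ/t½ = 69/21 ≈ 3.2857, so fraction remaining f = (1/2)^(69/21) ≈ 0.1025.
At steady state, accumulation factor R = 1/(1 − e^(−kτ)) ≈ 1.1142.
Each bolus raises the concentration by D/Vd = 1621/120 ≈ 13.508 mg/L.
Steady-state peak Cmax,ss = C₀·R ≈ 13.508 × 1.1142 ≈ 15.051 mg/L.
Steady-state trough Cmin,ss = Cmax,ss·f ≈ 15.051 × 0.1025 ≈ 1.543 mg/L.

1.5 mg/L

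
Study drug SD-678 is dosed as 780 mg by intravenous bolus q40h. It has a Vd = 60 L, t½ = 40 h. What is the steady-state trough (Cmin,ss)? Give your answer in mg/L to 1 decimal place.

13.0 mg/L

τ = 40 h = 1 half-life, so f = (1/2)^1 = 0.5.
At steady state, R = 1/(1 − 0.5) = 2/1.
Single-dose peak C₀ = D/Vd = 780/60 = 13 mg/L.
Steady-state peak Cmax,ss = C₀·R = 13 × 2/1 ≈ 26.000 mg/L.
Steady-state trough Cmin,ss = Cmax,ss·f ≈ 26.000 × 0.5 ≈ 13.000 mg/L.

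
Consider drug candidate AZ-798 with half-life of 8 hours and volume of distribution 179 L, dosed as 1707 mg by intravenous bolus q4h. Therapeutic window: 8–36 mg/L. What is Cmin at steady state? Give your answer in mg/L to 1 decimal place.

23.0 mg/L

Over one 4-h interval, 4/8 ≈ 0.5 half-lives elapse, leaving f ≈ 0.7071 of each dose.
Accumulation ratio R = 1/(1 − f) ≈ 1/0.2929 ≈ 3.4141.
Each bolus raises the concentration by D/Vd = 1707/179 ≈ 9.536 mg/L.
Steady-state peak Cmax,ss = C₀·R ≈ 9.536 × 3.4141 ≈ 32.557 mg/L.
One interval later, Cmin,ss = Cmax,ss·e^(−kτ) ≈ 32.557 × 0.7071 ≈ 23.021 mg/L.
Trough 23.0 mg/L vs MEC 8 mg/L: adequate.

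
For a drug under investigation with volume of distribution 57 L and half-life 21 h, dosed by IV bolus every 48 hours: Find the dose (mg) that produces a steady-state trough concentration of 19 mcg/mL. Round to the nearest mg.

τ/t½ = 48/21 ≈ 2.2857, so f = (1/2)^(48/21) ≈ 0.205084.
Cmin,ss = (D/Vd)·f/(1−f), so D = Cmin,ss·Vd·(1−f)/f.
D = 19 × 57 × (1−f)/f ≈ 19 × 57 × 3.87605 ≈ 4197.76 mg.

4198 mg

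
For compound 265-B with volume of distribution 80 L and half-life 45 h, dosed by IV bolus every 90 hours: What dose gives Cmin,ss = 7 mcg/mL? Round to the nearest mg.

1680 mg

τ/t½ = 90/45 ≈ 2, so f = (1/2)^(90/45) ≈ 0.250000.
Cmin,ss = (D/Vd)·f/(1−f), so D = Cmin,ss·Vd·(1−f)/f.
D = 7 × 80 × (1−f)/f ≈ 7 × 80 × 3.00000 ≈ 1680.00 mg.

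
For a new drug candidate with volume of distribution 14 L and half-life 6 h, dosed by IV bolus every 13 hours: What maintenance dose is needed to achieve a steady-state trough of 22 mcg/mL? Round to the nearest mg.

τ/t½ = 13/6 ≈ 2.1667, so f = (1/2)^(13/6) ≈ 0.222725.
Cmin,ss = (D/Vd)·f/(1−f), so D = Cmin,ss·Vd·(1−f)/f.
D = 22 × 14 × (1−f)/f ≈ 22 × 14 × 3.48984 ≈ 1074.87 mg.

1075 mg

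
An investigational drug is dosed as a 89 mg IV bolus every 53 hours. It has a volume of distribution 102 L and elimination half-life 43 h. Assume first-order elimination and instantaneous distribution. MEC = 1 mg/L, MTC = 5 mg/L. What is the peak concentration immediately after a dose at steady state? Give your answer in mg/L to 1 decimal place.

k = ln2/t½ = ln2/43 ≈ 0.016120 h⁻¹; fraction remaining f = e^(−kτ) = e^(−0.016120×53) ≈ 0.4256.
At steady state, accumulation factor R = 1/(1 − e^(−kτ)) ≈ 1.7409.
Each bolus raises the concentration by D/Vd = 89/102 ≈ 0.873 mg/L.
Steady-state peak Cmax,ss = C₀·R ≈ 0.873 × 1.7409 ≈ 1.520 mg/L.
Peak 1.5 mg/L vs MTC 5 mg/L: below toxic threshold.

1.5 mg/L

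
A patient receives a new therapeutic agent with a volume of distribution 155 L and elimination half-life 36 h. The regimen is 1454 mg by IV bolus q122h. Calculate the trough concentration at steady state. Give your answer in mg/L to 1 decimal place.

1.0 mg/L

Over one 122-h interval, 122/36 ≈ 3.3889 half-lives elapse, leaving f ≈ 0.0955 of each dose.
Accumulation ratio R = 1/(1 − f) ≈ 1/0.9045 ≈ 1.1056.
Each bolus raises the concentration by D/Vd = 1454/155 ≈ 9.381 mg/L.
Cmax,ss = C₀/(1 − f) ≈ 9.381/0.9045 ≈ 10.371 mg/L.
One interval later, Cmin,ss = Cmax,ss·e^(−kτ) ≈ 10.371 × 0.0955 ≈ 0.990 mg/L.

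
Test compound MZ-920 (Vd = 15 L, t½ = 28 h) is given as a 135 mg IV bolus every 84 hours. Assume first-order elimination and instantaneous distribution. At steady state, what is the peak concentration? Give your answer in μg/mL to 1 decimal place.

10.3 μg/mL

The dosing interval is 3 half-lives, so f = 2^(−3) = 0.125.
At steady state, R = 1/(1 − 0.125) = 8/7.
Single-dose peak C₀ = D/Vd = 135/15 = 9 μg/mL.
Steady-state peak Cmax,ss = C₀·R = 9 × 8/7 ≈ 10.286 μg/mL.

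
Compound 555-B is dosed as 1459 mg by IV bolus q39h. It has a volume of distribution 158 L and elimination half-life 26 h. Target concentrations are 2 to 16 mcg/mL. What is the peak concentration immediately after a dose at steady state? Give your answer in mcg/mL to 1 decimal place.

τ/t½ = 39/26 ≈ 1.5, so fraction remaining f = (1/2)^(39/26) ≈ 0.3536.
At steady state, accumulation factor R = 1/(1 − e^(−kτ)) ≈ 1.5470.
Each bolus raises the concentration by D/Vd = 1459/158 ≈ 9.234 mcg/mL.
Steady-state peak Cmax,ss = C₀·R ≈ 9.234 × 1.5470 ≈ 14.285 mcg/mL.
Peak 14.3 mcg/mL vs MTC 16 mcg/mL: below toxic threshold.

14.3 mcg/mL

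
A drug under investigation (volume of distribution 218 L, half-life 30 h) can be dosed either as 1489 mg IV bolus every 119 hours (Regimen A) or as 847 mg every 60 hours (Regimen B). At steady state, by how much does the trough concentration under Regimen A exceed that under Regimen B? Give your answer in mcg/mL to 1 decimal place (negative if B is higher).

-0.8 mcg/mL

Regimen A: f = (1/2)^(119/30) ≈ 0.0640; Cmin,ss = (1489/218)·f/(1−f) ≈ 0.467 mcg/mL.
Regimen B: f = (1/2)^(60/30) ≈ 0.2500; Cmin,ss = (847/218)·f/(1−f) ≈ 1.295 mcg/mL.
Difference ≈ 0.467 − 1.295 ≈ -0.828 mcg/mL.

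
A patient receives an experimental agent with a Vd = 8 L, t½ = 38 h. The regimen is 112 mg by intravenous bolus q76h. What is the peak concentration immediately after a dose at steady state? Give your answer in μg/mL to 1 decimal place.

The dosing interval is 2 half-lives, so f = 2^(−2) = 0.25.
At steady state, R = 1/(1 − 0.25) = 4/3.
Single-dose peak C₀ = D/Vd = 112/8 = 14 μg/mL.
Steady-state peak Cmax,ss = C₀·R = 14 × 4/3 ≈ 18.667 μg/mL.

18.7 μg/mL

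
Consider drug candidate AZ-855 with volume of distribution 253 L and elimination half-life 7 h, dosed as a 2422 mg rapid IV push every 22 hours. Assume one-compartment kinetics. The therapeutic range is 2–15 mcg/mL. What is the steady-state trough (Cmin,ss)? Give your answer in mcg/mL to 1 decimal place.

τ/t½ = 22/7 ≈ 3.1429, so fraction remaining f = (1/2)^(22/7) ≈ 0.1132.
Single-dose peak C₀ = D/Vd = 2422/253 ≈ 9.573 mcg/mL.
Steady-state trough Cmin,ss = C₀·f/(1−f) ≈ 9.573 × 0.1132/0.8868 ≈ 1.222 mcg/mL.
Trough 1.2 mcg/mL vs MEC 2 mcg/mL: subtherapeutic.

1.2 mcg/mL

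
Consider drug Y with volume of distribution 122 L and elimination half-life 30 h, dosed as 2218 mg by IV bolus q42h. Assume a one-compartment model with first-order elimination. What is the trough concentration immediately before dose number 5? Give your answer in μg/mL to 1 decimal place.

10.9 μg/mL

f = (1/2)^(τ/t½) = (1/2)^(42/30) ≈ 0.3789.
C₀ = D/Vd = 2218/122 ≈ 18.180 μg/mL.
Before the 5th dose, 4 doses have been given. Superposition: Cmin = C₀·(f + f² + … + f^4).
≈ 18.180 × (0.3789 + 0.1436 + 0.0544 + 0.0206) ≈ 18.180 × 0.5975 ≈ 10.863 μg/mL.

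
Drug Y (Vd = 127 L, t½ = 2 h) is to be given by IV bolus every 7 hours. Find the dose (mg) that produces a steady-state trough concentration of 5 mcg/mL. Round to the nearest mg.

τ/t½ = 7/2 ≈ 3.5, so f = (1/2)^(7/2) ≈ 0.088388.
Cmin,ss = (D/Vd)·f/(1−f), so D = Cmin,ss·Vd·(1−f)/f.
D = 5 × 127 × (1−f)/f ≈ 5 × 127 × 10.31375 ≈ 6549.23 mg.

6549 mg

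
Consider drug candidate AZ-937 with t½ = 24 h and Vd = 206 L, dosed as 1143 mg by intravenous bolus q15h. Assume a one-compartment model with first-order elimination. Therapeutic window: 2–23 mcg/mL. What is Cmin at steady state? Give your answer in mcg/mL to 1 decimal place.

10.2 mcg/mL

k = ln2/t½ = ln2/24 ≈ 0.028881 h⁻¹; fraction remaining f = e^(−kτ) = e^(−0.028881×15) ≈ 0.6484.
At steady state, accumulation factor R = 1/(1 − e^(−kτ)) ≈ 2.8441.
Each bolus raises the concentration by D/Vd = 1143/206 ≈ 5.549 mcg/mL.
Cmax,ss = C₀/(1 − f) ≈ 5.549/0.3516 ≈ 15.782 mcg/mL.
Steady-state trough Cmin,ss = Cmax,ss·f ≈ 15.782 × 0.6484 ≈ 10.233 mcg/mL.
Trough 10.2 mcg/mL vs MEC 2 mcg/mL: adequate.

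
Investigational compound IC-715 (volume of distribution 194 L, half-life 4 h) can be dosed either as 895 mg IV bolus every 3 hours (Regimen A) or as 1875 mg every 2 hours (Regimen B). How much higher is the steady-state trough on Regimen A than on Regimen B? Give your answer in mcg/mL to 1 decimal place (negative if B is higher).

Regimen A: f = (1/2)^(3/4) ≈ 0.5946; Cmin,ss = (895/194)·f/(1−f) ≈ 6.766 mcg/mL.
Regimen B: f = (1/2)^(2/4) ≈ 0.7071; Cmin,ss = (1875/194)·f/(1−f) ≈ 23.332 mcg/mL.
Difference ≈ 6.766 − 23.332 ≈ -16.566 mcg/mL.

-16.6 mcg/mL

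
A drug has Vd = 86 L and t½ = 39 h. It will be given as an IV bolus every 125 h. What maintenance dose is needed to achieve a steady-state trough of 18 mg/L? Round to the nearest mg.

τ/t½ = 125/39 ≈ 3.2051, so f = (1/2)^(125/39) ≈ 0.108433.
Cmin,ss = (D/Vd)·f/(1−f), so D = Cmin,ss·Vd·(1−f)/f.
D = 18 × 86 × (1−f)/f ≈ 18 × 86 × 8.22228 ≈ 12728.09 mg.

12728 mg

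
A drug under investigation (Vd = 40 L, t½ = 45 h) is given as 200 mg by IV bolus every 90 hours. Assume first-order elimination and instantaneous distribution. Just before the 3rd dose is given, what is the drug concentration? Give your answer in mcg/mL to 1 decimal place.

1.6 mcg/mL

f = (1/2)^(τ/t½) = (1/2)^(90/45) ≈ 0.2500.
C₀ = D/Vd = 200/40 ≈ 5.000 mcg/mL.
Before the 3rd dose, 2 doses have been given. Superposition: Cmin = C₀·(f + f²).
≈ 5.000 × (0.2500 + 0.0625) ≈ 5.000 × 0.3125 ≈ 1.562 mcg/mL.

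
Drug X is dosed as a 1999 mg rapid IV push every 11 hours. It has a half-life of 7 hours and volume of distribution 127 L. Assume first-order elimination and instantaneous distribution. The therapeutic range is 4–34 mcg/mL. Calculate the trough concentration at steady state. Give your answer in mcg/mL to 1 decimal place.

Over one 11-h interval, 11/7 ≈ 1.5714 half-lives elapse, leaving f ≈ 0.3365 of each dose.
At steady state, accumulation factor R = 1/(1 − e^(−kτ)) ≈ 1.5072.
Each bolus raises the concentration by D/Vd = 1999/127 ≈ 15.740 mcg/mL.
Steady-state peak Cmax,ss = C₀·R ≈ 15.740 × 1.5072 ≈ 23.723 mcg/mL.
Steady-state trough Cmin,ss = Cmax,ss·f ≈ 23.723 × 0.3365 ≈ 7.983 mcg/mL.
Trough 8.0 mcg/mL vs MEC 4 mcg/mL: adequate.

8.0 mcg/mL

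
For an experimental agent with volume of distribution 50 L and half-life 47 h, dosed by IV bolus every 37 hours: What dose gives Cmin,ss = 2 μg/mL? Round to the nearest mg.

τ/t½ = 37/47 ≈ 0.78723, so f = (1/2)^(37/47) ≈ 0.579454.
Cmin,ss = (D/Vd)·f/(1−f), so D = Cmin,ss·Vd·(1−f)/f.
D = 2 × 50 × (1−f)/f ≈ 2 × 50 × 0.72576 ≈ 72.58 mg.

73 mg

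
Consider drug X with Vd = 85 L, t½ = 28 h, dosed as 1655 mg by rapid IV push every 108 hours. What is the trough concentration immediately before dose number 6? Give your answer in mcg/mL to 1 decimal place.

1.4 mcg/mL

f = (1/2)^(τ/t½) = (1/2)^(108/28) ≈ 0.0690.
C₀ = D/Vd = 1655/85 ≈ 19.471 mcg/mL.
Before the 6th dose, 5 doses have been given. Superposition: Cmin = C₀·(f + f² + … + f^5).
≈ 19.471 × (0.0690 + 0.0048 + 0.0003 + 0.0000 + 0.0000) ≈ 19.471 × 0.0741 ≈ 1.443 mcg/mL.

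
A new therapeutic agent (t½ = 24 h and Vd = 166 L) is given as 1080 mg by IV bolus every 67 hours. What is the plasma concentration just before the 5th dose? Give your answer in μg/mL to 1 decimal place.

1.1 μg/mL

f = (1/2)^(τ/t½) = (1/2)^(67/24) ≈ 0.1444.
C₀ = D/Vd = 1080/166 ≈ 6.506 μg/mL.
Before the 5th dose, 4 doses have been given. Superposition: Cmin = C₀·(f + f² + … + f^4).
≈ 6.506 × (0.1444 + 0.0209 + 0.0030 + 0.0004) ≈ 6.506 × 0.1687 ≈ 1.098 μg/mL.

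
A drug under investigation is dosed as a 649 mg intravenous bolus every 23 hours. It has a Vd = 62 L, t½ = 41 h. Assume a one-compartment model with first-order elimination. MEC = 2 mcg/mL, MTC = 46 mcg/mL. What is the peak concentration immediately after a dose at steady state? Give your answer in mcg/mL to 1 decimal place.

32.5 mcg/mL

k = ln2/t½ = ln2/41 ≈ 0.016906 h⁻¹; fraction remaining f = e^(−kτ) = e^(−0.016906×23) ≈ 0.6778.
At steady state, accumulation factor R = 1/(1 − e^(−kτ)) ≈ 3.1037.
Single-dose peak C₀ = D/Vd = 649/62 ≈ 10.468 mcg/mL.
Steady-state peak Cmax,ss = C₀·R ≈ 10.468 × 3.1037 ≈ 32.490 mcg/mL.
Peak 32.5 mcg/mL vs MTC 46 mcg/mL: below toxic threshold.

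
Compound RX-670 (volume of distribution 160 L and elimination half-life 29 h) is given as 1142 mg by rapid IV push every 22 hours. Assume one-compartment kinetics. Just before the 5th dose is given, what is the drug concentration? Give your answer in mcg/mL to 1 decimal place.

f = (1/2)^(τ/t½) = (1/2)^(22/29) ≈ 0.5911.
C₀ = D/Vd = 1142/160 ≈ 7.138 mcg/mL.
Before the 5th dose, 4 doses have been given. Superposition: Cmin = C₀·(f + f² + … + f^4).
≈ 7.138 × (0.5911 + 0.3494 + 0.2065 + 0.1221) ≈ 7.138 × 1.2691 ≈ 9.059 mcg/mL.

9.1 mcg/mL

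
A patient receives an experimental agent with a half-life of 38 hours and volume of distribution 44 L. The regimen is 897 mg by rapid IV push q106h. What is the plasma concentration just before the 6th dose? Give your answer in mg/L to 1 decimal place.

3.4 mg/L

f = (1/2)^(τ/t½) = (1/2)^(106/38) ≈ 0.1446.
C₀ = D/Vd = 897/44 ≈ 20.386 mg/L.
Before the 6th dose, 5 doses have been given. Superposition: Cmin = C₀·(f + f² + … + f^5).
≈ 20.386 × (0.1446 + 0.0209 + 0.0030 + 0.0004 + 0.0001) ≈ 20.386 × 0.1690 ≈ 3.445 mg/L.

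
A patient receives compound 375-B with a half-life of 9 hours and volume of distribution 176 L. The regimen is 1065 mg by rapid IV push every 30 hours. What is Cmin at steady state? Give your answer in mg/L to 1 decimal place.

τ/t½ = 30/9 ≈ 3.3333, so fraction remaining f = (1/2)^(30/9) ≈ 0.0992.
Single-dose peak C₀ = D/Vd = 1065/176 ≈ 6.051 mg/L.
Steady-state trough Cmin,ss = C₀·f/(1−f) ≈ 6.051 × 0.0992/0.9008 ≈ 0.666 mg/L.

0.7 mg/L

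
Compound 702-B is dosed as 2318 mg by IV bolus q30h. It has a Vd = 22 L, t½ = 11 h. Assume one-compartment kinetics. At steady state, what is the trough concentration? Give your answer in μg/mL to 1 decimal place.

18.7 μg/mL

τ/t½ = 30/11 ≈ 2.7273, so fraction remaining f = (1/2)^(30/11) ≈ 0.1510.
At steady state, accumulation factor R = 1/(1 − e^(−kτ)) ≈ 1.1779.
Single-dose peak C₀ = D/Vd = 2318/22 ≈ 105.364 μg/mL.
Steady-state peak Cmax,ss = C₀·R ≈ 105.364 × 1.1779 ≈ 124.108 μg/mL.
Steady-state trough Cmin,ss = Cmax,ss·f ≈ 124.108 × 0.1510 ≈ 18.740 μg/mL.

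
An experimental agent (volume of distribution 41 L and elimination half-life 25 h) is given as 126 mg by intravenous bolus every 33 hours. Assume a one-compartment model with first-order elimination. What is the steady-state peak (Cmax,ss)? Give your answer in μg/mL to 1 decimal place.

τ/t½ = 33/25 ≈ 1.32, so fraction remaining f = (1/2)^(33/25) ≈ 0.4005.
Accumulation ratio R = 1/(1 − f) ≈ 1/0.5995 ≈ 1.6681.
Each bolus raises the concentration by D/Vd = 126/41 ≈ 3.073 μg/mL.
Steady-state peak Cmax,ss = C₀·R ≈ 3.073 × 1.6681 ≈ 5.126 μg/mL.

5.1 μg/mL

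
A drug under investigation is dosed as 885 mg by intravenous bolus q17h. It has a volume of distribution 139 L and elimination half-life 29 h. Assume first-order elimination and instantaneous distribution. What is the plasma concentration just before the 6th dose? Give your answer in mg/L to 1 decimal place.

f = (1/2)^(τ/t½) = (1/2)^(17/29) ≈ 0.6661.
C₀ = D/Vd = 885/139 ≈ 6.367 mg/L.
Before the 6th dose, 5 doses have been given. Superposition: Cmin = C₀·(f + f² + … + f^5).
≈ 6.367 × (0.6661 + 0.4437 + 0.2955 + 0.1969 + 0.1311) ≈ 6.367 × 1.7333 ≈ 11.036 mg/L.

11.0 mg/L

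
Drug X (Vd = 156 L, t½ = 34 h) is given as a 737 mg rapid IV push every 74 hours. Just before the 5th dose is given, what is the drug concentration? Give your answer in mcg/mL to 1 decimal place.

f = (1/2)^(τ/t½) = (1/2)^(74/34) ≈ 0.2212.
C₀ = D/Vd = 737/156 ≈ 4.724 mcg/mL.
Before the 5th dose, 4 doses have been given. Superposition: Cmin = C₀·(f + f² + … + f^4).
≈ 4.724 × (0.2212 + 0.0489 + 0.0108 + 0.0024) ≈ 4.724 × 0.2833 ≈ 1.338 mcg/mL.

1.3 mcg/mL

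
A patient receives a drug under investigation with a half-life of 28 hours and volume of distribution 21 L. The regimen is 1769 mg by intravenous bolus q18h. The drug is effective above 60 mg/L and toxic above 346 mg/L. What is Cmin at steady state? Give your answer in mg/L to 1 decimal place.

150.0 mg/L

k = ln2/t½ = ln2/28 ≈ 0.024755 h⁻¹; fraction remaining f = e^(−kτ) = e^(−0.024755×18) ≈ 0.6404.
Single-dose peak C₀ = D/Vd = 1769/21 ≈ 84.238 mg/L.
Steady-state trough Cmin,ss = C₀·f/(1−f) ≈ 84.238 × 0.6404/0.3596 ≈ 150.017 mg/L.
Trough 150.0 mg/L vs MEC 60 mg/L: adequate.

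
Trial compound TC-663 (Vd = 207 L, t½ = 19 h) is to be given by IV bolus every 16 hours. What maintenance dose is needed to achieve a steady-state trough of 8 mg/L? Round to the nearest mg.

τ/t½ = 16/19 ≈ 0.84211, so f = (1/2)^(16/19) ≈ 0.557829.
Cmin,ss = (D/Vd)·f/(1−f), so D = Cmin,ss·Vd·(1−f)/f.
D = 8 × 207 × (1−f)/f ≈ 8 × 207 × 0.79266 ≈ 1312.64 mg.

1313 mg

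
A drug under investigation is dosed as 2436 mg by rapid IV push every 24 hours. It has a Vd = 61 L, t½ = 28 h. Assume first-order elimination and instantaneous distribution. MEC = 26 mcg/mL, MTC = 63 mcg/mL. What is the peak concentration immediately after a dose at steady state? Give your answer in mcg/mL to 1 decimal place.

Over one 24-h interval, 24/28 ≈ 0.85714 half-lives elapse, leaving f ≈ 0.5520 of each dose.
Accumulation ratio R = 1/(1 − f) ≈ 1/0.4480 ≈ 2.2321.
Each bolus raises the concentration by D/Vd = 2436/61 ≈ 39.934 mcg/mL.
Steady-state peak Cmax,ss = C₀·R ≈ 39.934 × 2.2321 ≈ 89.137 mcg/mL.
Peak 89.1 mcg/mL vs MTC 63 mcg/mL: exceeds toxic threshold.

89.1 mcg/mL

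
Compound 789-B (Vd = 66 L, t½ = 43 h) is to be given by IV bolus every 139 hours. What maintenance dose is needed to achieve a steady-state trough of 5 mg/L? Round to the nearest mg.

2772 mg

τ/t½ = 139/43 ≈ 3.2326, so f = (1/2)^(139/43) ≈ 0.106391.
Cmin,ss = (D/Vd)·f/(1−f), so D = Cmin,ss·Vd·(1−f)/f.
D = 5 × 66 × (1−f)/f ≈ 5 × 66 × 8.39929 ≈ 2771.77 mg.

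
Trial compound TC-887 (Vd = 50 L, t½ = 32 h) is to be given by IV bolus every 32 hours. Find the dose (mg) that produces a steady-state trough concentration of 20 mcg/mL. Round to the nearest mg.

τ/t½ = 32/32 ≈ 1, so f = (1/2)^(32/32) ≈ 0.500000.
Cmin,ss = (D/Vd)·f/(1−f), so D = Cmin,ss·Vd·(1−f)/f.
D = 20 × 50 × (1−f)/f ≈ 20 × 50 × 1.00000 ≈ 1000.00 mg.

1000 mg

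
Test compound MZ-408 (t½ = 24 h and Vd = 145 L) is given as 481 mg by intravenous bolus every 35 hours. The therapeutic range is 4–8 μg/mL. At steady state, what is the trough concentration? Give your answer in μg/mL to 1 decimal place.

τ/t½ = 35/24 ≈ 1.4583, so fraction remaining f = (1/2)^(35/24) ≈ 0.3639.
At steady state, accumulation factor R = 1/(1 − e^(−kτ)) ≈ 1.5721.
Single-dose peak C₀ = D/Vd = 481/145 ≈ 3.317 μg/mL.
Steady-state peak Cmax,ss = C₀·R ≈ 3.317 × 1.5721 ≈ 5.215 μg/mL.
One interval later, Cmin,ss = Cmax,ss·e^(−kτ) ≈ 5.215 × 0.3639 ≈ 1.898 μg/mL.
Trough 1.9 μg/mL vs MEC 4 μg/mL: subtherapeutic.

1.9 μg/mL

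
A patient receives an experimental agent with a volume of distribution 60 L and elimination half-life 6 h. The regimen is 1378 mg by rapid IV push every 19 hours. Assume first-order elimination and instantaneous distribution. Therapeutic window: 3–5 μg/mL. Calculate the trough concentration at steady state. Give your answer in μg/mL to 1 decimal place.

τ/t½ = 19/6 ≈ 3.1667, so fraction remaining f = (1/2)^(19/6) ≈ 0.1114.
At steady state, accumulation factor R = 1/(1 − e^(−kτ)) ≈ 1.1254.
Single-dose peak C₀ = D/Vd = 1378/60 ≈ 22.967 μg/mL.
Steady-state peak Cmax,ss = C₀·R ≈ 22.967 × 1.1254 ≈ 25.847 μg/mL.
Steady-state trough Cmin,ss = Cmax,ss·f ≈ 25.847 × 0.1114 ≈ 2.879 μg/mL.
Trough 2.9 μg/mL vs MEC 3 μg/mL: subtherapeutic.

2.9 μg/mL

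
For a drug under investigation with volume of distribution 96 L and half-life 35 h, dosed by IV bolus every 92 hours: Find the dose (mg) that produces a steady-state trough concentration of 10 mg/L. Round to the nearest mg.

τ/t½ = 92/35 ≈ 2.6286, so f = (1/2)^(92/35) ≈ 0.161704.
Cmin,ss = (D/Vd)·f/(1−f), so D = Cmin,ss·Vd·(1−f)/f.
D = 10 × 96 × (1−f)/f ≈ 10 × 96 × 5.18414 ≈ 4976.77 mg.

4977 mg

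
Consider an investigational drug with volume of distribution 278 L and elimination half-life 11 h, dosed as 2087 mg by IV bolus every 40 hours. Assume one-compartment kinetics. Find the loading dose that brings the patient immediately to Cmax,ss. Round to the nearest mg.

2270 mg

f = (1/2)^(40/11) ≈ 0.080417; accumulation ratio R = 1/(1−f) ≈ 1.08745.
Loading dose to hit Cmax,ss on first dose: D_load = D_maint·R ≈ 2087 × 1.08745 ≈ 2269.51 mg.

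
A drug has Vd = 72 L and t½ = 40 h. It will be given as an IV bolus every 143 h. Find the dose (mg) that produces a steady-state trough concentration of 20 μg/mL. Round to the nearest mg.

τ/t½ = 143/40 ≈ 3.575, so f = (1/2)^(143/40) ≈ 0.083911.
Cmin,ss = (D/Vd)·f/(1−f), so D = Cmin,ss·Vd·(1−f)/f.
D = 20 × 72 × (1−f)/f ≈ 20 × 72 × 10.91739 ≈ 15721.04 mg.

15721 mg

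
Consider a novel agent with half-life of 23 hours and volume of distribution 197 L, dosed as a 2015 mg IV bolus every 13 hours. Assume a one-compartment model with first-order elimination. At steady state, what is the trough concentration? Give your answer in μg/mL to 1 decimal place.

Over one 13-h interval, 13/23 ≈ 0.56522 half-lives elapse, leaving f ≈ 0.6759 of each dose.
At steady state, accumulation factor R = 1/(1 − e^(−kτ)) ≈ 3.0855.
Each bolus raises the concentration by D/Vd = 2015/197 ≈ 10.228 μg/mL.
Cmax,ss = C₀/(1 − f) ≈ 10.228/0.3241 ≈ 31.558 μg/mL.
Steady-state trough Cmin,ss = Cmax,ss·f ≈ 31.558 × 0.6759 ≈ 21.330 μg/mL.

21.3 μg/mL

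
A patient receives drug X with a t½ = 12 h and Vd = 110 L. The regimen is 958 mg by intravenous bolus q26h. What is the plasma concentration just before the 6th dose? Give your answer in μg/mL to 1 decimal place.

2.5 μg/mL

f = (1/2)^(τ/t½) = (1/2)^(26/12) ≈ 0.2227.
C₀ = D/Vd = 958/110 ≈ 8.709 μg/mL.
Before the 6th dose, 5 doses have been given. Superposition: Cmin = C₀·(f + f² + … + f^5).
≈ 8.709 × (0.2227 + 0.0496 + 0.0110 + 0.0025 + 0.0005) ≈ 8.709 × 0.2863 ≈ 2.493 μg/mL.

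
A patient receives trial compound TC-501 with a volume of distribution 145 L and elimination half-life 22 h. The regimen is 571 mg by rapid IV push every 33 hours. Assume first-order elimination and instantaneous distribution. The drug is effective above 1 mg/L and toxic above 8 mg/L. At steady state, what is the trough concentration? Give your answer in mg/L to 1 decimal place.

2.2 mg/L

τ/t½ = 33/22 ≈ 1.5, so fraction remaining f = (1/2)^(33/22) ≈ 0.3536.
Each bolus raises the concentration by D/Vd = 571/145 ≈ 3.938 mg/L.
Steady-state trough Cmin,ss = C₀·f/(1−f) ≈ 3.938 × 0.3536/0.6464 ≈ 2.154 mg/L.
Trough 2.2 mg/L vs MEC 1 mg/L: adequate.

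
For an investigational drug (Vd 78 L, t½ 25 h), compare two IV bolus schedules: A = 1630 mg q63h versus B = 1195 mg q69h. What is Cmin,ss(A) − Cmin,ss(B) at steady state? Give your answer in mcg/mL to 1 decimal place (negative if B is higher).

Regimen A: f = (1/2)^(63/25) ≈ 0.1743; Cmin,ss = (1630/78)·f/(1−f) ≈ 4.411 mcg/mL.
Regimen B: f = (1/2)^(69/25) ≈ 0.1476; Cmin,ss = (1195/78)·f/(1−f) ≈ 2.653 mcg/mL.
Difference ≈ 4.411 − 2.653 ≈ 1.758 mcg/mL.

1.8 mcg/mL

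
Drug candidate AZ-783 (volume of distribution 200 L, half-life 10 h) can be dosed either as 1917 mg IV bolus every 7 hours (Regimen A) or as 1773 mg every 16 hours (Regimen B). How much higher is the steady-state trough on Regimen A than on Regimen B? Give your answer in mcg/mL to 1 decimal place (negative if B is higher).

Regimen A: f = (1/2)^(7/10) ≈ 0.6156; Cmin,ss = (1917/200)·f/(1−f) ≈ 15.350 mcg/mL.
Regimen B: f = (1/2)^(16/10) ≈ 0.3299; Cmin,ss = (1773/200)·f/(1−f) ≈ 4.364 mcg/mL.
Difference ≈ 15.350 − 4.364 ≈ 10.986 mcg/mL.

11.0 mcg/mL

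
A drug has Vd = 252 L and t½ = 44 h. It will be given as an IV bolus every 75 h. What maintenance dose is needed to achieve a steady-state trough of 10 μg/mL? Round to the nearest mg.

5693 mg

τ/t½ = 75/44 ≈ 1.7045, so f = (1/2)^(75/44) ≈ 0.306818.
Cmin,ss = (D/Vd)·f/(1−f), so D = Cmin,ss·Vd·(1−f)/f.
D = 10 × 252 × (1−f)/f ≈ 10 × 252 × 2.25926 ≈ 5693.34 mg.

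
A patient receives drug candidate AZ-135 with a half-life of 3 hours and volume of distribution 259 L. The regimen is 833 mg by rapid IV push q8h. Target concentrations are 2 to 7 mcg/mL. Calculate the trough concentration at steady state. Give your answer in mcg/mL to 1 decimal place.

τ/t½ = 8/3 ≈ 2.6667, so fraction remaining f = (1/2)^(8/3) ≈ 0.1575.
Accumulation ratio R = 1/(1 − f) ≈ 1/0.8425 ≈ 1.1869.
Each bolus raises the concentration by D/Vd = 833/259 ≈ 3.216 mcg/mL.
Cmax,ss = C₀/(1 − f) ≈ 3.216/0.8425 ≈ 3.817 mcg/mL.
One interval later, Cmin,ss = Cmax,ss·e^(−kτ) ≈ 3.817 × 0.1575 ≈ 0.601 mcg/mL.
Trough 0.6 mcg/mL vs MEC 2 mcg/mL: subtherapeutic.

0.6 mcg/mL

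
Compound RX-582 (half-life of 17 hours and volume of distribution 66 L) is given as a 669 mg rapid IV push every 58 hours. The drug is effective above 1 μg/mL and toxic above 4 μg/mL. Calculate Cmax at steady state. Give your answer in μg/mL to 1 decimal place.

11.2 μg/mL

k = ln2/t½ = ln2/17 ≈ 0.040773 h⁻¹; fraction remaining f = e^(−kτ) = e^(−0.040773×58) ≈ 0.0940.
Accumulation ratio R = 1/(1 − f) ≈ 1/0.9060 ≈ 1.1038.
Each bolus raises the concentration by D/Vd = 669/66 ≈ 10.136 μg/mL.
Steady-state peak Cmax,ss = C₀·R ≈ 10.136 × 1.1038 ≈ 11.188 μg/mL.
Peak 11.2 μg/mL vs MTC 4 μg/mL: exceeds toxic threshold.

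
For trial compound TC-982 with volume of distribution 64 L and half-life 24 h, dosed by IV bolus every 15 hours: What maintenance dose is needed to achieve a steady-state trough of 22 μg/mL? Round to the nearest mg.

763 mg

τ/t½ = 15/24 ≈ 0.625, so f = (1/2)^(15/24) ≈ 0.648420.
Cmin,ss = (D/Vd)·f/(1−f), so D = Cmin,ss·Vd·(1−f)/f.
D = 22 × 64 × (1−f)/f ≈ 22 × 64 × 0.54221 ≈ 763.43 mg.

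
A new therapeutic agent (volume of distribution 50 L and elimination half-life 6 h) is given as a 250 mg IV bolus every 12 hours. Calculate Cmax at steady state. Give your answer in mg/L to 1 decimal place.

6.7 mg/L

τ = 12 h = 2 half-lives, so f = (1/2)^2 = 0.25.
Accumulation ratio R = 1/(1 − f) = 1/0.75 = 4/3.
Single-dose peak C₀ = D/Vd = 250/50 = 5 mg/L.
Steady-state peak Cmax,ss = C₀·R = 5 × 4/3 ≈ 6.667 mg/L.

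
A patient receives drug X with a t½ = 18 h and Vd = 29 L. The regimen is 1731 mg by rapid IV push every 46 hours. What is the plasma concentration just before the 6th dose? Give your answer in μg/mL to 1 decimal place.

12.2 μg/mL

f = (1/2)^(τ/t½) = (1/2)^(46/18) ≈ 0.1701.
C₀ = D/Vd = 1731/29 ≈ 59.690 μg/mL.
Before the 6th dose, 5 doses have been given. Superposition: Cmin = C₀·(f + f² + … + f^5).
≈ 59.690 × (0.1701 + 0.0289 + 0.0049 + 0.0008 + 0.0001) ≈ 59.690 × 0.2048 ≈ 12.225 μg/mL.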